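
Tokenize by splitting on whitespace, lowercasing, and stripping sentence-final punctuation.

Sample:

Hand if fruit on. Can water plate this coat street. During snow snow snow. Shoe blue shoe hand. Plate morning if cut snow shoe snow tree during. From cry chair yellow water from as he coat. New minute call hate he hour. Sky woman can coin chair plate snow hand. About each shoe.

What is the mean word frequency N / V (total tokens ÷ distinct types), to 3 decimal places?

N = 53 tokens, V = 33 types.
Mean frequency = N / V = 53 / 33 = 1.606

1.606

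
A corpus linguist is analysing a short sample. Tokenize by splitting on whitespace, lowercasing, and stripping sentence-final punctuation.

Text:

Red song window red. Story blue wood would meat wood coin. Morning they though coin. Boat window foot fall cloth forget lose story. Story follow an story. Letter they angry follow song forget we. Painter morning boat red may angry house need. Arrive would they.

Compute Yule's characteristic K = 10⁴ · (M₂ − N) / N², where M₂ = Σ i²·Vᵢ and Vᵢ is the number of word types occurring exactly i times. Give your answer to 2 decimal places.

217.28

Frequencies: story:4, red:3, they:3, song:2, window:2, wood:2, would:2, coin:2, morning:2, boat:2, forget:2, follow:2, angry:2, blue:1, meat:1, though:1, foot:1, fall:1, cloth:1, lose:1, … (8 more, each freq 1)
N = 45. Frequency spectrum: V_1=15, V_2=10, V_3=2, V_4=1
M₂ = 1²·15 + 2²·10 + 3²·2 + 4²·1 = 89
K = 10000 × (89 − 45) / 45² = 217.28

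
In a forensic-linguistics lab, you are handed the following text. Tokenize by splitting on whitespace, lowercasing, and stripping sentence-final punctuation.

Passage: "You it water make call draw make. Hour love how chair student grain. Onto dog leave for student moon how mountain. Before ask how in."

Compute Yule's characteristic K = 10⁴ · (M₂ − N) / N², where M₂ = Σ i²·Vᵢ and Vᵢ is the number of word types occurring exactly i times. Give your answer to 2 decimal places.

160.00

Frequencies: how:3, make:2, student:2, you:1, it:1, water:1, call:1, draw:1, hour:1, love:1, chair:1, grain:1, onto:1, dog:1, leave:1, for:1, moon:1, mountain:1, before:1, ask:1, … (1 more, each freq 1)
N = 25. Frequency spectrum: V_1=18, V_2=2, V_3=1
M₂ = 1²·18 + 2²·2 + 3²·1 = 35
K = 10000 × (35 − 25) / 25² = 160.00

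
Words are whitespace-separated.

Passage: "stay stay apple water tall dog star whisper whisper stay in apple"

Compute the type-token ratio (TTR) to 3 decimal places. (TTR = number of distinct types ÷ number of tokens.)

N = 12 tokens, V = 8 types.
TTR = V / N = 8 / 12 = 0.667

0.667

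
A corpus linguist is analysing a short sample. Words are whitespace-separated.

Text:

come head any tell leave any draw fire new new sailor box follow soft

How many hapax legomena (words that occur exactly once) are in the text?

Frequencies: any:2, new:2, come:1, head:1, tell:1, leave:1, draw:1, fire:1, sailor:1, box:1, follow:1, soft:1
Hapax (freq=1): box, come, draw, fire, follow, head, leave, sailor, soft, tell

10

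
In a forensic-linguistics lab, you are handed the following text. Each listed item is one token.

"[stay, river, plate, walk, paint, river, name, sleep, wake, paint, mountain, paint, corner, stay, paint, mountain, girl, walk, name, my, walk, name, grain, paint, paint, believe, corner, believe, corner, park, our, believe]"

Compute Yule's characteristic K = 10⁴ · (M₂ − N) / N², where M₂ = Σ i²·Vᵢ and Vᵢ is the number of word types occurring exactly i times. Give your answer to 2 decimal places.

585.94

Frequencies: paint:6, walk:3, name:3, corner:3, believe:3, stay:2, river:2, mountain:2, plate:1, sleep:1, wake:1, girl:1, my:1, grain:1, park:1, our:1
N = 32. Frequency spectrum: V_1=8, V_2=3, V_3=4, V_6=1
M₂ = 1²·8 + 2²·3 + 3²·4 + 6²·1 = 92
K = 10000 × (92 − 32) / 32² = 585.94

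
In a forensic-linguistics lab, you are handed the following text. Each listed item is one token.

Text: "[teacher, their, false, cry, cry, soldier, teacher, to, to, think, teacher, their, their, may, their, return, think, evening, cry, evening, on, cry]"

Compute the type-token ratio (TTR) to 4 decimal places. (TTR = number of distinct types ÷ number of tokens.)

0.5000

N = 22 tokens, V = 11 types.
TTR = V / N = 11 / 22 = 0.5000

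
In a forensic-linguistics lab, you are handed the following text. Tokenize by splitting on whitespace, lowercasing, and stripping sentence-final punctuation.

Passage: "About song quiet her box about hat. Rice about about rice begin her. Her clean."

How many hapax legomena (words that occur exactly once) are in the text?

6

Frequencies: about:4, her:3, rice:2, song:1, quiet:1, box:1, hat:1, begin:1, clean:1
Hapax (freq=1): begin, box, clean, hat, quiet, song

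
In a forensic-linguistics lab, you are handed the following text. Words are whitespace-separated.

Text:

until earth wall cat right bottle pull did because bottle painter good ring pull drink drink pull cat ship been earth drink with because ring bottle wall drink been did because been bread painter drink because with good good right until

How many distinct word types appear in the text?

17

Distinct types: {because, been, bottle, bread, cat, did, drink, earth, good, painter, pull, right, ring, ship, until, wall, with}
V = 17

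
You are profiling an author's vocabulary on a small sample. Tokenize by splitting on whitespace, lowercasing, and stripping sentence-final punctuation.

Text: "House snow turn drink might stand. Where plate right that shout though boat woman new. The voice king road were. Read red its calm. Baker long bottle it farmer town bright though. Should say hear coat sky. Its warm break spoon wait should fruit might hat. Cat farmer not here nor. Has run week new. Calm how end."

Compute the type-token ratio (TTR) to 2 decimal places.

0.88

N = 58 tokens, V = 51 types.
TTR = V / N = 51 / 58 = 0.88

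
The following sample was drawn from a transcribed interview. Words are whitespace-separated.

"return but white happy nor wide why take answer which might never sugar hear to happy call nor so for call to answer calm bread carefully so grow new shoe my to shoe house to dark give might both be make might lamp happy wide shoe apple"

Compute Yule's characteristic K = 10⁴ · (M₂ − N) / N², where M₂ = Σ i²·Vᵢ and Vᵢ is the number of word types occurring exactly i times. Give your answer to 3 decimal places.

181.077

Frequencies: to:4, happy:3, might:3, shoe:3, nor:2, wide:2, answer:2, call:2, so:2, return:1, but:1, white:1, why:1, take:1, which:1, never:1, sugar:1, hear:1, for:1, calm:1, … (13 more, each freq 1)
N = 47. Frequency spectrum: V_1=24, V_2=5, V_3=3, V_4=1
M₂ = 1²·24 + 2²·5 + 3²·3 + 4²·1 = 87
K = 10000 × (87 − 47) / 47² = 181.077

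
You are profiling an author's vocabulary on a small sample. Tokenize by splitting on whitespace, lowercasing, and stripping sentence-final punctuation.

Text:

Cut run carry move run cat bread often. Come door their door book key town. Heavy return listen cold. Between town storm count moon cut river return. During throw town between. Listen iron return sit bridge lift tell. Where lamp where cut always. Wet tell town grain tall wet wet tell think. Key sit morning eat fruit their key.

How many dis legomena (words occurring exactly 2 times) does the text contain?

Frequencies: town:4, cut:3, key:3, return:3, tell:3, wet:3, run:2, door:2, their:2, listen:2, between:2, sit:2, where:2, carry:1, move:1, cat:1, bread:1, often:1, come:1, book:1, … (19 more, each freq 1)
Words with frequency 2: between, door, listen, run, sit, their, where

7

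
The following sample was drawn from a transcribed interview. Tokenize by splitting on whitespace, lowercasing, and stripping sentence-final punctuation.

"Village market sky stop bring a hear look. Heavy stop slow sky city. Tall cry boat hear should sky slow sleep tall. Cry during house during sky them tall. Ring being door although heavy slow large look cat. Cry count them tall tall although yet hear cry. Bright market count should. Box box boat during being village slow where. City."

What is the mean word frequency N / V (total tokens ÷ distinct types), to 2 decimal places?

2.00

N = 60 tokens, V = 30 types.
Mean frequency = N / V = 60 / 30 = 2.00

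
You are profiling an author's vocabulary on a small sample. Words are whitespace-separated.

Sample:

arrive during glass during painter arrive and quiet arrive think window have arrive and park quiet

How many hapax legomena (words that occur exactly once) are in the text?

6

Frequencies: arrive:4, during:2, and:2, quiet:2, glass:1, painter:1, think:1, window:1, have:1, park:1
Hapax (freq=1): glass, have, painter, park, think, window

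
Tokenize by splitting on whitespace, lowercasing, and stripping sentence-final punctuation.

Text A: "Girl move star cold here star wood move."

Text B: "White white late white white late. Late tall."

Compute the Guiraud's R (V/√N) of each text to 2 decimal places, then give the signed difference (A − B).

1.06

A: V=6, N=8, R=2.12
B: V=3, N=8, R=1.06
Difference = 2.12 − 1.06 = 1.06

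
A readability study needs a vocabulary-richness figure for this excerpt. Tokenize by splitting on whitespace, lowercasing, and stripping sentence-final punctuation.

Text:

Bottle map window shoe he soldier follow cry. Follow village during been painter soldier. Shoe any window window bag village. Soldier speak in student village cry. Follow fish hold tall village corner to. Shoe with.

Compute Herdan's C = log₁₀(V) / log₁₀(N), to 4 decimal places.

0.8819

N = 35, V = 23.
log₁₀(V) = 1.361728, log₁₀(N) = 1.544068
C = 1.361728 / 1.544068 = 0.8819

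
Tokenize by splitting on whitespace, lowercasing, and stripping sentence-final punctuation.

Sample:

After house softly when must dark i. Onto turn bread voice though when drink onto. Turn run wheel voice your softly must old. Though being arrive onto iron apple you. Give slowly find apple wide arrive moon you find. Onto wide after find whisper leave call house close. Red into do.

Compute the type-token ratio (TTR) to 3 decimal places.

N = 51 tokens, V = 34 types.
TTR = V / N = 34 / 51 = 0.667

0.667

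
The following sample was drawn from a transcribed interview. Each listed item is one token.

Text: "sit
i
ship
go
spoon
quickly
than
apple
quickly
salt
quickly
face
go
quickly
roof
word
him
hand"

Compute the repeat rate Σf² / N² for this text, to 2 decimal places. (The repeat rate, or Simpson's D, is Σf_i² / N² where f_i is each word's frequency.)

Frequencies: quickly:4, go:2, sit:1, i:1, ship:1, spoon:1, than:1, apple:1, salt:1, face:1, roof:1, word:1, him:1, hand:1
Σf² = 32; N² = 324
Repeat rate = 32 / 324 = 0.10

0.10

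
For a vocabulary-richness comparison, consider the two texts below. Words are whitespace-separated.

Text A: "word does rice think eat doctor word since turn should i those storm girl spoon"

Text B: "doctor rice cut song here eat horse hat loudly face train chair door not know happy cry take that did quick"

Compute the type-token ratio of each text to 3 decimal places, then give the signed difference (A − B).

TTR(A) = 14/15 = 0.933
TTR(B) = 21/21 = 1.000
Difference = 0.933 − 1.000 = -0.067

-0.067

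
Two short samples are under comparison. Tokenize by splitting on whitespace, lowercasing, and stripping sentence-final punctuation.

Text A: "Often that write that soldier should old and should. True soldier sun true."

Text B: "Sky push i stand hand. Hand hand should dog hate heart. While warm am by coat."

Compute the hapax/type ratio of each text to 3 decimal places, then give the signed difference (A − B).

-0.373

A: hapax=5, V=9, ratio=0.556
B: hapax=13, V=14, ratio=0.929
Difference = 0.556 − 0.929 = -0.373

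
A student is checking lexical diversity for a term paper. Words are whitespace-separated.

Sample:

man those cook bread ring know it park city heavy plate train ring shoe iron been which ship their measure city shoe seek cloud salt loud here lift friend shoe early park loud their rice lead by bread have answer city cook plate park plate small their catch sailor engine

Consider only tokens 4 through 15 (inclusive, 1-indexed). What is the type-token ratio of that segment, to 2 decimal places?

0.92

Segment tokens 4–15: bread, ring, know, it, park, city, heavy, plate, train, ring, shoe, iron
Segment N = 12, segment V = 11.
TTR = 11 / 12 = 0.92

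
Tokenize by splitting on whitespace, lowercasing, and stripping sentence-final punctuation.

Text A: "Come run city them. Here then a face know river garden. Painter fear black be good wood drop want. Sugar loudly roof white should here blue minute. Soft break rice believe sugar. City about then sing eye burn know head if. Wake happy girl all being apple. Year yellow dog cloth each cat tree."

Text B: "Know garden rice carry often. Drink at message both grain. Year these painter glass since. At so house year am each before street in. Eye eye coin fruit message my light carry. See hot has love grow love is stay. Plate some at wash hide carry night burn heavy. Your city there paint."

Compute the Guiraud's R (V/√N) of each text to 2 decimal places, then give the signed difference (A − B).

0.49

A: V=49, N=54, R=6.67
B: V=45, N=53, R=6.18
Difference = 6.67 − 6.18 = 0.49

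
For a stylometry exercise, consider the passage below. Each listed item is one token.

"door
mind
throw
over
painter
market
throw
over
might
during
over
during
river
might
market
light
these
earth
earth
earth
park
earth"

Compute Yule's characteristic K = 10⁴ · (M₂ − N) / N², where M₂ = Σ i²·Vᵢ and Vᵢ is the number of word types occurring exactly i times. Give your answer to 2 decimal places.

537.19

Frequencies: earth:4, over:3, throw:2, market:2, might:2, during:2, door:1, mind:1, painter:1, river:1, light:1, these:1, park:1
N = 22. Frequency spectrum: V_1=7, V_2=4, V_3=1, V_4=1
M₂ = 1²·7 + 2²·4 + 3²·1 + 4²·1 = 48
K = 10000 × (48 − 22) / 22² = 537.19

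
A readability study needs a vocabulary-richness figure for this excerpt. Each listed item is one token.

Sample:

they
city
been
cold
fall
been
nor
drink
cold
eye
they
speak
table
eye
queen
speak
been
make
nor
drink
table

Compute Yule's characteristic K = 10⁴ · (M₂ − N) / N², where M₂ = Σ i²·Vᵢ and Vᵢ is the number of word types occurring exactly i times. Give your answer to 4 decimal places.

Frequencies: been:3, they:2, cold:2, nor:2, drink:2, eye:2, speak:2, table:2, city:1, fall:1, queen:1, make:1
N = 21. Frequency spectrum: V_1=4, V_2=7, V_3=1
M₂ = 1²·4 + 2²·7 + 3²·1 = 41
K = 10000 × (41 − 21) / 21² = 453.5147

453.5147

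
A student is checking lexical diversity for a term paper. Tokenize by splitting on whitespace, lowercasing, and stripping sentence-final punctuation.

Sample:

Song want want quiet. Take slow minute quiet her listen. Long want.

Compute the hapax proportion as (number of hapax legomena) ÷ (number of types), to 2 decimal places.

0.78

Frequencies: want:3, quiet:2, song:1, take:1, slow:1, minute:1, her:1, listen:1, long:1
Hapax count = 7; type count = 9.
Ratio = 7 / 9 = 0.78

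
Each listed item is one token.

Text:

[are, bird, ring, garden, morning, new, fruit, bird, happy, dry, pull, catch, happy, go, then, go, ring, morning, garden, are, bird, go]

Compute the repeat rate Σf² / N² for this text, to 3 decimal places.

Frequencies: bird:3, go:3, are:2, ring:2, garden:2, morning:2, happy:2, new:1, fruit:1, dry:1, pull:1, catch:1, then:1
Σf² = 44; N² = 484
Repeat rate = 44 / 484 = 0.091

0.091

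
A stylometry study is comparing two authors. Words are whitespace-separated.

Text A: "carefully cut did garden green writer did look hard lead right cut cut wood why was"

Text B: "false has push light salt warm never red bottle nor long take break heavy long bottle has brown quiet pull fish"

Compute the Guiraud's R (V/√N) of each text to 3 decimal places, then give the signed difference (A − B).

-0.678

A: V=13, N=16, R=3.250
B: V=18, N=21, R=3.928
Difference = 3.250 − 3.928 = -0.678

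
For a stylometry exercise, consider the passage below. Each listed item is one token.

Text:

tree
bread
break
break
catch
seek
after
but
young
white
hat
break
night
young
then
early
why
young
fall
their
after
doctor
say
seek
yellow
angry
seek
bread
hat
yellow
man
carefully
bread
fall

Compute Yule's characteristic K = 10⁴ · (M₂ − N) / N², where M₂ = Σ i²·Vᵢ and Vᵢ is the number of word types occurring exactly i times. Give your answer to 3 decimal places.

276.817

Frequencies: bread:3, break:3, seek:3, young:3, after:2, hat:2, fall:2, yellow:2, tree:1, catch:1, but:1, white:1, night:1, then:1, early:1, why:1, their:1, doctor:1, say:1, angry:1, … (2 more, each freq 1)
N = 34. Frequency spectrum: V_1=14, V_2=4, V_3=4
M₂ = 1²·14 + 2²·4 + 3²·4 = 66
K = 10000 × (66 − 34) / 34² = 276.817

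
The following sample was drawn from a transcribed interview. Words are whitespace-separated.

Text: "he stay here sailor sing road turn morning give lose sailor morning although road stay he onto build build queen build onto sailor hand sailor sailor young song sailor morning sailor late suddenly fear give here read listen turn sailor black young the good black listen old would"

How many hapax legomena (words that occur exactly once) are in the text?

Frequencies: sailor:8, morning:3, build:3, he:2, stay:2, here:2, road:2, turn:2, give:2, onto:2, young:2, listen:2, black:2, sing:1, lose:1, although:1, queen:1, hand:1, song:1, late:1, … (7 more, each freq 1)
Hapax (freq=1): although, fear, good, hand, late, lose, old, queen, read, sing, song, suddenly, the, would

14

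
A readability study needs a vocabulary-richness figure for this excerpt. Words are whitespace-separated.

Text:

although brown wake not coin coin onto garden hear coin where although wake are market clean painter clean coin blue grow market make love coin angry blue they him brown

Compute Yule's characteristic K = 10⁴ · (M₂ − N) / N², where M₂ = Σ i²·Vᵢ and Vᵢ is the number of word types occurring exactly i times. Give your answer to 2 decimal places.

Frequencies: coin:5, although:2, brown:2, wake:2, market:2, clean:2, blue:2, not:1, onto:1, garden:1, hear:1, where:1, are:1, painter:1, grow:1, make:1, love:1, angry:1, they:1, him:1
N = 30. Frequency spectrum: V_1=13, V_2=6, V_5=1
M₂ = 1²·13 + 2²·6 + 5²·1 = 62
K = 10000 × (62 − 30) / 30² = 355.56

355.56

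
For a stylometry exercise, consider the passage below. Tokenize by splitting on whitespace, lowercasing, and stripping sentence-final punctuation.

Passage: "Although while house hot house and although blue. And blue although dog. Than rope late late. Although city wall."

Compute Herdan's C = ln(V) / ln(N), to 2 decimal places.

0.84

N = 19, V = 12.
ln(V) = 2.484907, ln(N) = 2.944439
C = 2.484907 / 2.944439 = 0.84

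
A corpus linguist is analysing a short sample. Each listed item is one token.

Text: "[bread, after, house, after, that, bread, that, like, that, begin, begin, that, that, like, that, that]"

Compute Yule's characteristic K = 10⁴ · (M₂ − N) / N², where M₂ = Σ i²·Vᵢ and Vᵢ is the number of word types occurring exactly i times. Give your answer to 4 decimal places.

1953.1250

Frequencies: that:7, bread:2, after:2, like:2, begin:2, house:1
N = 16. Frequency spectrum: V_1=1, V_2=4, V_7=1
M₂ = 1²·1 + 2²·4 + 7²·1 = 66
K = 10000 × (66 − 16) / 16² = 1953.1250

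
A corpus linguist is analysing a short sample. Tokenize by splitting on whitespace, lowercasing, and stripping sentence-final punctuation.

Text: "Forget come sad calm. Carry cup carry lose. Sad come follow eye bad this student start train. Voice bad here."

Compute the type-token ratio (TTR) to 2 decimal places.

N = 20 tokens, V = 16 types.
TTR = V / N = 16 / 20 = 0.80

0.80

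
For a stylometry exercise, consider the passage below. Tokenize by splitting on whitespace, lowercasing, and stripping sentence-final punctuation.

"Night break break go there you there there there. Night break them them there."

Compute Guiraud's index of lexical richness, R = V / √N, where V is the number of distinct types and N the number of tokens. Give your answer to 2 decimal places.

1.60

N = 14, V = 6.
√N = 3.741657
R = 6 / 3.741657 = 1.60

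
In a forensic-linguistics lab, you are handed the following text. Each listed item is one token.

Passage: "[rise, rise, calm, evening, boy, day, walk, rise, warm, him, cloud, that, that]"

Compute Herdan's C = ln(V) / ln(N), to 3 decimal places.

N = 13, V = 10.
ln(V) = 2.302585, ln(N) = 2.564949
C = 2.302585 / 2.564949 = 0.898

0.898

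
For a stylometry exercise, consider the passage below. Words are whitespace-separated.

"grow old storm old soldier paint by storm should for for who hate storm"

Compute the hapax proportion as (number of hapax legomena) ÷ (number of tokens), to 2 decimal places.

Frequencies: storm:3, old:2, for:2, grow:1, soldier:1, paint:1, by:1, should:1, who:1, hate:1
Hapax count = 7; token count = 14.
Ratio = 7 / 14 = 0.50

0.50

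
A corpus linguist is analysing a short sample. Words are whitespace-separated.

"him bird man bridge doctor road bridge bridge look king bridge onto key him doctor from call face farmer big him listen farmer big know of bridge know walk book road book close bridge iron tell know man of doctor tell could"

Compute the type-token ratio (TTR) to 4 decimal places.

0.5714

N = 42 tokens, V = 24 types.
TTR = V / N = 24 / 42 = 0.5714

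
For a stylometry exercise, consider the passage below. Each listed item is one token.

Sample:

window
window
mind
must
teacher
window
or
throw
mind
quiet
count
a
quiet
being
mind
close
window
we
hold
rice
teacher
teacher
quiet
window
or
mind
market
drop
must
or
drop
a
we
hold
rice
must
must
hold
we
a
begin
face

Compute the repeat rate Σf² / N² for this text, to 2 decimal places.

Frequencies: window:5, mind:4, must:4, teacher:3, or:3, quiet:3, a:3, we:3, hold:3, rice:2, drop:2, throw:1, count:1, being:1, close:1, market:1, begin:1, face:1
Σf² = 126; N² = 1764
Repeat rate = 126 / 1764 = 0.07

0.07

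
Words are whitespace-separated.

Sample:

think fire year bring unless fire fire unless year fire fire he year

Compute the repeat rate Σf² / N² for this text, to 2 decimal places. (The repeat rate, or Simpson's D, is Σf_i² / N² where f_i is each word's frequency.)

Frequencies: fire:5, year:3, unless:2, think:1, bring:1, he:1
Σf² = 41; N² = 169
Repeat rate = 41 / 169 = 0.24

0.24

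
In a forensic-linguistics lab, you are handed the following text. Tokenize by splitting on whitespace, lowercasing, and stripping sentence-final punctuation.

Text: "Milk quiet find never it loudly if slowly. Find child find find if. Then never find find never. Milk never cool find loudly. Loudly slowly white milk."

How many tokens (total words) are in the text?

Tokens: milk, quiet, find, never, it, loudly, if, slowly, find, child, find, find, if, then, never, find, find, never, milk, never, cool, find, loudly, loudly, slowly, white, milk
N = 27

27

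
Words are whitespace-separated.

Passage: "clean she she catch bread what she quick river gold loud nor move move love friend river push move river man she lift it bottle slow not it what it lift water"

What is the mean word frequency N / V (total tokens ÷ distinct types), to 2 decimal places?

N = 32 tokens, V = 21 types.
Mean frequency = N / V = 32 / 21 = 1.52

1.52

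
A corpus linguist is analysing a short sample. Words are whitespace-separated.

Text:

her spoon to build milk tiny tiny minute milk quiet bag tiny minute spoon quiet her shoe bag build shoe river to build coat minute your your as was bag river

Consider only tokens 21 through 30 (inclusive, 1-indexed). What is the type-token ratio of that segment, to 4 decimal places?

Segment tokens 21–30: river, to, build, coat, minute, your, your, as, was, bag
Segment N = 10, segment V = 9.
TTR = 9 / 10 = 0.9000

0.9000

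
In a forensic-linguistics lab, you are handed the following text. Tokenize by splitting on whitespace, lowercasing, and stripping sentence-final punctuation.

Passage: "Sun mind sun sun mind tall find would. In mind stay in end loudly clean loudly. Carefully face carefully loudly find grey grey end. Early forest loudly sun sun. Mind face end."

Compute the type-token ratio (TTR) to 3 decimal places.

0.469

N = 32 tokens, V = 15 types.
TTR = V / N = 15 / 32 = 0.469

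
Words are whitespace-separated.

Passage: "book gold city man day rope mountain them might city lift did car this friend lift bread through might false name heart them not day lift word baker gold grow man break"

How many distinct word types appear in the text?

24

Distinct types: {baker, book, bread, break, car, city, day, did, false, friend, gold, grow, heart, lift, man, might, mountain, name, not, rope, them, this, through, word}
V = 24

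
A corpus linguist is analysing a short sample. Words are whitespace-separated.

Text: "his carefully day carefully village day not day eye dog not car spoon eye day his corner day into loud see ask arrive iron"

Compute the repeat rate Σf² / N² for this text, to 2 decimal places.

Frequencies: day:5, his:2, carefully:2, not:2, eye:2, village:1, dog:1, car:1, spoon:1, corner:1, into:1, loud:1, see:1, ask:1, arrive:1, iron:1
Σf² = 52; N² = 576
Repeat rate = 52 / 576 = 0.09

0.09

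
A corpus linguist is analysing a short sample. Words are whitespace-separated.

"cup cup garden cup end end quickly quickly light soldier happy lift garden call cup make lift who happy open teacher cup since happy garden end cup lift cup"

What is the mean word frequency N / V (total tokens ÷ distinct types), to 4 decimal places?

N = 29 tokens, V = 14 types.
Mean frequency = N / V = 29 / 14 = 2.0714

2.0714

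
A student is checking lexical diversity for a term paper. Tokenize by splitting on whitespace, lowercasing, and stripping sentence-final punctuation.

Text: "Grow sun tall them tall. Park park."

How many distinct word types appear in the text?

Distinct types: {grow, park, sun, tall, them}
V = 5

5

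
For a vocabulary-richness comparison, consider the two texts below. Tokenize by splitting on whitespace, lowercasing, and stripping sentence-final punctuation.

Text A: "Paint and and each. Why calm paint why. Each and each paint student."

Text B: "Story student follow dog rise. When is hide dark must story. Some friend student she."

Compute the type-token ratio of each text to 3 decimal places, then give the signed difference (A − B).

-0.405

TTR(A) = 6/13 = 0.462
TTR(B) = 13/15 = 0.867
Difference = 0.462 − 0.867 = -0.405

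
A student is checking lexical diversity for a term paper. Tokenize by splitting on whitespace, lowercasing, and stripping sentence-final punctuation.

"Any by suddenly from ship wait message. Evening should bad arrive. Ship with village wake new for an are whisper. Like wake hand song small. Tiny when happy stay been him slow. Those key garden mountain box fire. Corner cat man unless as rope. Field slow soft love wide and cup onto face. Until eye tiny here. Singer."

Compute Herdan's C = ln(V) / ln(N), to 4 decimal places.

0.9824

N = 58, V = 54.
ln(V) = 3.988984, ln(N) = 4.060443
C = 3.988984 / 4.060443 = 0.9824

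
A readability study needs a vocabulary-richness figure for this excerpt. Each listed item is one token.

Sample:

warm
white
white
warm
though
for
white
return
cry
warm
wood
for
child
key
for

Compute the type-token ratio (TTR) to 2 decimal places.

N = 15 tokens, V = 9 types.
TTR = V / N = 9 / 15 = 0.60

0.60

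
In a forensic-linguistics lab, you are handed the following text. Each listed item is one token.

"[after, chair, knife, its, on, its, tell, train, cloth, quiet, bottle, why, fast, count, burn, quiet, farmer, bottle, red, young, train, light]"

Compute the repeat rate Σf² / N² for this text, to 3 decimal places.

Frequencies: its:2, train:2, quiet:2, bottle:2, after:1, chair:1, knife:1, on:1, tell:1, cloth:1, why:1, fast:1, count:1, burn:1, farmer:1, red:1, young:1, light:1
Σf² = 30; N² = 484
Repeat rate = 30 / 484 = 0.062

0.062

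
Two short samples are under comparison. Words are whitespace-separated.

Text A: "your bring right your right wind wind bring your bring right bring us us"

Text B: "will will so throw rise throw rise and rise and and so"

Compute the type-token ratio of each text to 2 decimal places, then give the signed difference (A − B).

TTR(A) = 5/14 = 0.36
TTR(B) = 5/12 = 0.42
Difference = 0.36 − 0.42 = -0.06

-0.06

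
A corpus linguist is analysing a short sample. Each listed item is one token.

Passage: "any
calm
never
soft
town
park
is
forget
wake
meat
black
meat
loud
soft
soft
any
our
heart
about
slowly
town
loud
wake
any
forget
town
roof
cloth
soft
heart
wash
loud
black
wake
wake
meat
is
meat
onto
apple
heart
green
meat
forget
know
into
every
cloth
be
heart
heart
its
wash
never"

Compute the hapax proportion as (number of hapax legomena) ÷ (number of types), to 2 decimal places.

Frequencies: meat:5, heart:5, soft:4, wake:4, any:3, town:3, forget:3, loud:3, never:2, is:2, black:2, cloth:2, wash:2, calm:1, park:1, our:1, about:1, slowly:1, roof:1, onto:1, … (7 more, each freq 1)
Hapax count = 14; type count = 27.
Ratio = 14 / 27 = 0.52

0.52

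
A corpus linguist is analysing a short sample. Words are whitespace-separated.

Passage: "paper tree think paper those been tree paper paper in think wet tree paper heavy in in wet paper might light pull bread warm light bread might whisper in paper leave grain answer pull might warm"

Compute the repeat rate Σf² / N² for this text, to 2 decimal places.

Frequencies: paper:7, in:4, tree:3, might:3, think:2, wet:2, light:2, pull:2, bread:2, warm:2, those:1, been:1, heavy:1, whisper:1, leave:1, grain:1, answer:1
Σf² = 114; N² = 1296
Repeat rate = 114 / 1296 = 0.09

0.09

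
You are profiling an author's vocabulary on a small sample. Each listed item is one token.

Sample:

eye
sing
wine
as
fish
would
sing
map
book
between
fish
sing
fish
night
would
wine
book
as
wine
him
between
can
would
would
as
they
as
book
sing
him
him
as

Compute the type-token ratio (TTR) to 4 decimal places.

0.4063

N = 32 tokens, V = 13 types.
TTR = V / N = 13 / 32 = 0.4063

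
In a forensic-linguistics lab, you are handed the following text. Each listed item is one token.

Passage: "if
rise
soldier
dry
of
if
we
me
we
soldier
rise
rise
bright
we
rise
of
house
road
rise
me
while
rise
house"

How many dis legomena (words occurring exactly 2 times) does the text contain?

Frequencies: rise:6, we:3, if:2, soldier:2, of:2, me:2, house:2, dry:1, bright:1, road:1, while:1
Words with frequency 2: house, if, me, of, soldier

5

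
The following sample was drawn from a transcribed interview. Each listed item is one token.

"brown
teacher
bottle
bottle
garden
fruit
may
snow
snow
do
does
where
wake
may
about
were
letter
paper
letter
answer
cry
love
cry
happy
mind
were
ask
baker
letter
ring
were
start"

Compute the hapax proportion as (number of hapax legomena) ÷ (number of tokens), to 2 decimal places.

Frequencies: were:3, letter:3, bottle:2, may:2, snow:2, cry:2, brown:1, teacher:1, garden:1, fruit:1, do:1, does:1, where:1, wake:1, about:1, paper:1, answer:1, love:1, happy:1, mind:1, … (4 more, each freq 1)
Hapax count = 18; token count = 32.
Ratio = 18 / 32 = 0.56

0.56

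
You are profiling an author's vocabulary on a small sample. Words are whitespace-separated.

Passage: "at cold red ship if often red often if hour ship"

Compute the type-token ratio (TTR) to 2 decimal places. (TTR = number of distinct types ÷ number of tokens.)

N = 11 tokens, V = 7 types.
TTR = V / N = 7 / 11 = 0.64

0.64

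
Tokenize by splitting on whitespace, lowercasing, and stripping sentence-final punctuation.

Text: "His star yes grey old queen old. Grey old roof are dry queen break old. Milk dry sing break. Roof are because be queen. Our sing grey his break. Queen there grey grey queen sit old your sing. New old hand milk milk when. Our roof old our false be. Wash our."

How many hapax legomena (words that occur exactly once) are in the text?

11

Frequencies: old:7, grey:5, queen:5, our:4, roof:3, break:3, milk:3, sing:3, his:2, are:2, dry:2, be:2, star:1, yes:1, because:1, there:1, sit:1, your:1, new:1, hand:1, … (3 more, each freq 1)
Hapax (freq=1): because, false, hand, new, sit, star, there, wash, when, yes, your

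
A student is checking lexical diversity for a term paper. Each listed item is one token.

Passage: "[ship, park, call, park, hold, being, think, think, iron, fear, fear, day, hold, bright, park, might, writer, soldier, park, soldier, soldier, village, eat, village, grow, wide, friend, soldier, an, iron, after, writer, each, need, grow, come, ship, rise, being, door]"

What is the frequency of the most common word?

4

Frequencies: park:4, soldier:4, ship:2, hold:2, being:2, think:2, iron:2, fear:2, writer:2, village:2, grow:2, call:1, day:1, bright:1, might:1, eat:1, wide:1, friend:1, an:1, after:1, … (5 more, each freq 1)
Most common: 'park' with frequency 4.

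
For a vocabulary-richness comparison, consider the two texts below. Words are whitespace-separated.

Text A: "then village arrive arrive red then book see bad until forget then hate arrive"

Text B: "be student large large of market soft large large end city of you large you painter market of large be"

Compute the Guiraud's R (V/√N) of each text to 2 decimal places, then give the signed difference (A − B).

A: V=10, N=14, R=2.67
B: V=10, N=20, R=2.24
Difference = 2.67 − 2.24 = 0.43

0.43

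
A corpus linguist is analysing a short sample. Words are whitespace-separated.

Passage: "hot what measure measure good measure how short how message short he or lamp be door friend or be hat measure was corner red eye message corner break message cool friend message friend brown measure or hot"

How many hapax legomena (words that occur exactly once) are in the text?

Frequencies: measure:5, message:4, or:3, friend:3, hot:2, how:2, short:2, be:2, corner:2, what:1, good:1, he:1, lamp:1, door:1, hat:1, was:1, red:1, eye:1, break:1, cool:1, … (1 more, each freq 1)
Hapax (freq=1): break, brown, cool, door, eye, good, hat, he, lamp, red, was, what

12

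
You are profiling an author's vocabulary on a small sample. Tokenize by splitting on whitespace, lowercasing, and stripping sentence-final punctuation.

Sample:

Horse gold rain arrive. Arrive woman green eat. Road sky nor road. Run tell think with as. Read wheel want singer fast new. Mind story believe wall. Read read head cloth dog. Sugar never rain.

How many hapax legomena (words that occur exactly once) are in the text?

26

Frequencies: read:3, rain:2, arrive:2, road:2, horse:1, gold:1, woman:1, green:1, eat:1, sky:1, nor:1, run:1, tell:1, think:1, with:1, as:1, wheel:1, want:1, singer:1, fast:1, … (10 more, each freq 1)
Hapax (freq=1): as, believe, cloth, dog, eat, fast, gold, green, head, horse, mind, never, new, nor, run, singer, sky, story, sugar, tell, think, wall, want, wheel, with, woman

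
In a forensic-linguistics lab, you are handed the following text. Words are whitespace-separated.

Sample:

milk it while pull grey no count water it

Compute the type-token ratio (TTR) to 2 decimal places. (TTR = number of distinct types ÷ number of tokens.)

0.89

N = 9 tokens, V = 8 types.
TTR = V / N = 8 / 9 = 0.89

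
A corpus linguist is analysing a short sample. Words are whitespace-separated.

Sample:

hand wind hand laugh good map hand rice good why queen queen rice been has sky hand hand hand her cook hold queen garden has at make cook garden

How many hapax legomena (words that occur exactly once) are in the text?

Frequencies: hand:6, queen:3, good:2, rice:2, has:2, cook:2, garden:2, wind:1, laugh:1, map:1, why:1, been:1, sky:1, her:1, hold:1, at:1, make:1
Hapax (freq=1): at, been, her, hold, laugh, make, map, sky, why, wind

10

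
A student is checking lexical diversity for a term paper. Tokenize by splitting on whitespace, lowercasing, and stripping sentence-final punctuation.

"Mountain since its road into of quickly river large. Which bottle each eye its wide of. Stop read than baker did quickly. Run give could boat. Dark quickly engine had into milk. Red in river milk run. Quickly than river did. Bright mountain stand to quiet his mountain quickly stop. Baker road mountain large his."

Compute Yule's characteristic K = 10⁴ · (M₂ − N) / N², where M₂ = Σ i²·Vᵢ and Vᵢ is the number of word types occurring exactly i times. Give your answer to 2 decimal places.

204.96

Frequencies: quickly:5, mountain:4, river:3, its:2, road:2, into:2, of:2, large:2, stop:2, than:2, baker:2, did:2, run:2, milk:2, his:2, since:1, which:1, bottle:1, each:1, eye:1, … (14 more, each freq 1)
N = 55. Frequency spectrum: V_1=19, V_2=12, V_3=1, V_4=1, V_5=1
M₂ = 1²·19 + 2²·12 + 3²·1 + 4²·1 + 5²·1 = 117
K = 10000 × (117 − 55) / 55² = 204.96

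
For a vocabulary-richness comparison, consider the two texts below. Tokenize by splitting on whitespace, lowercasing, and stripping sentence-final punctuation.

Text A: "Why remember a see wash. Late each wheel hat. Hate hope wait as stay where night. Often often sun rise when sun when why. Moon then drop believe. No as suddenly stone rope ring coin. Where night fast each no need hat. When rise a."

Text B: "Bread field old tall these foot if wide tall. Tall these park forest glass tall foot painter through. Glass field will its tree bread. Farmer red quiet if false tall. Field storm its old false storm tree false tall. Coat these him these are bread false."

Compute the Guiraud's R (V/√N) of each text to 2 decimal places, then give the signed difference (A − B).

1.23

A: V=32, N=45, R=4.77
B: V=24, N=46, R=3.54
Difference = 4.77 − 3.54 = 1.23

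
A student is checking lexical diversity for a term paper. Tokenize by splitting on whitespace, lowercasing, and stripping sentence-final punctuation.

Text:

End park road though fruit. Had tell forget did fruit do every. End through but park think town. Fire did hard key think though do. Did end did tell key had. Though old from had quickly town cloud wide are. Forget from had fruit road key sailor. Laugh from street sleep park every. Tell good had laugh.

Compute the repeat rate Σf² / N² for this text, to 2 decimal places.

0.04

Frequencies: had:5, did:4, end:3, park:3, though:3, fruit:3, tell:3, key:3, from:3, road:2, forget:2, do:2, every:2, think:2, town:2, laugh:2, through:1, but:1, fire:1, hard:1, … (9 more, each freq 1)
Σf² = 145; N² = 3249
Repeat rate = 145 / 3249 = 0.04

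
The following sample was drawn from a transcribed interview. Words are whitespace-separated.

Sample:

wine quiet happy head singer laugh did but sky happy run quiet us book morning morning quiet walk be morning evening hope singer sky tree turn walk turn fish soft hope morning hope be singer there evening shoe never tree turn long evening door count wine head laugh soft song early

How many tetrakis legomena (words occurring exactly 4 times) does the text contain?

1

Frequencies: morning:4, quiet:3, singer:3, evening:3, hope:3, turn:3, wine:2, happy:2, head:2, laugh:2, sky:2, walk:2, be:2, tree:2, soft:2, did:1, but:1, run:1, us:1, book:1, … (9 more, each freq 1)
Words with frequency 4: morning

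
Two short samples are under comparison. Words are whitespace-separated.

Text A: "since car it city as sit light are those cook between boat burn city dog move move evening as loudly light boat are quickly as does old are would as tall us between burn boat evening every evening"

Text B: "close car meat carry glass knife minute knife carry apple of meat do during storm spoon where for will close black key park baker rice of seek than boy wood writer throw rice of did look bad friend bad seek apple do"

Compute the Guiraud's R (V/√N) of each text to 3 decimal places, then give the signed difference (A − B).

A: V=24, N=38, R=3.893
B: V=31, N=42, R=4.783
Difference = 3.893 − 4.783 = -0.890

-0.890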